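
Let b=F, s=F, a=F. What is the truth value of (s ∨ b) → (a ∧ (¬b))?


Substitute b=F, s=F, a=F:
s ∨ b = F ∨ F = F
¬b = T
a ∧ (¬b) = F ∧ T = F
(s ∨ b) → (a ∧ (¬b)) = F → F = T

T


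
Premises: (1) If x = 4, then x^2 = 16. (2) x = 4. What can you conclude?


Modus ponens: from (P → Q) and P, infer Q.
P = 'x = 4' is asserted, and P → Q holds, so Q follows.

x^2 = 16.


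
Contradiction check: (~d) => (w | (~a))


Truth table over {a, d, w}:
a | d | w | φ
-------------
False | False | False | True
True | False | False | False
False | True | False | True
True | True | False | True
False | False | True | True
True | False | True | True
False | True | True | True
True | True | True | True
Satisfying assignment at row 1: a=False, d=False, w=False gives True.

No, it is not a contradiction.


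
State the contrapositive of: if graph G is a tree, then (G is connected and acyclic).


The contrapositive of (P → Q) is (¬Q → ¬P); it is logically equivalent to the original.
Here P = 'graph G is a tree' and Q = '(G is connected and acyclic)'.

If not ((G is connected and acyclic)), then not (graph G is a tree).


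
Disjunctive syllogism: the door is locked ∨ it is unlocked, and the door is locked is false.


Disjunctive syllogism: from (P ∨ Q) and ¬P, infer Q.
One disjunct, 'the door is locked', is ruled out; the other must hold.

it is unlocked


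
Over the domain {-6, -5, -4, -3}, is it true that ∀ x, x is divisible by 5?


Evaluate the predicate on each element: -6:F, -5:T, -4:F, -3:F.
Counterexample x = -6 fails the predicate.

F


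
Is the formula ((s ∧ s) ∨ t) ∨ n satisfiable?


Search for a satisfying assignment over {n, s, t}.
Try n=T, s=F, t=F: the formula evaluates to T.
A satisfying assignment exists.

Satisfiable.


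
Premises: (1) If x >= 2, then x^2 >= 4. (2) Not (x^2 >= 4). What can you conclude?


Modus tollens: from (P → Q) and ¬Q, infer ¬P.
Q = 'x^2 >= 4' is denied; since P → Q, P must also fail.

Not (x >= 2).


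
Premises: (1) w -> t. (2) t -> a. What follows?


Hypothetical syllogism: from (P → Q) and (Q → R), infer (P → R).
Chain the two implications through the shared middle term 't'.

w -> a


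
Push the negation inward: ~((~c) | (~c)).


De Morgan: the negation of a disjunction is the conjunction of the negations.
Distribute ~ across |, flipping it to &, and negate each literal.

c & c


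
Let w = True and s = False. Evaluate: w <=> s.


Biconditional is true when both operands have the same truth value.
Substitute: w=True, s=False.
True <=> False evaluates to False.

False


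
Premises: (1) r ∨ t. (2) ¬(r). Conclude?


Disjunctive syllogism: from (P ∨ Q) and ¬P, infer Q.
One disjunct, 'r', is ruled out; the other must hold.

t


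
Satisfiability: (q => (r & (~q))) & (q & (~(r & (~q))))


Check all 4 assignments over {q, r}:
q | r | φ
---------
False | False | False
True | False | False
False | True | False
True | True | False
No assignment makes the formula true.

Unsatisfiable.


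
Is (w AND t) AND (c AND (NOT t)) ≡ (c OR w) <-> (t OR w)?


Compare truth tables:
c | t | w | φ | ψ
-----------------
F | F | F | F | T
T | F | F | F | F
F | T | F | F | F
T | T | F | F | T
F | F | T | F | T
T | F | T | F | T
F | T | T | F | T
T | T | T | F | T
They differ at row 1 (c=F, t=F, w=F): φ=F but ψ=T.

No, they are not logically equivalent.


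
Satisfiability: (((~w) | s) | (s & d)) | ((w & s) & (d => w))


Search for a satisfying assignment over {d, s, w}.
Try d=False, s=False, w=False: the formula evaluates to True.
A satisfying assignment exists.

Satisfiable.


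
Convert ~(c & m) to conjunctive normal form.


Step 1: Apply De Morgan: ¬(c ∧ m) = ¬c ∨ ¬m.

(~c) | (~m)


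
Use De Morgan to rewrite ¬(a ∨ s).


De Morgan: the negation of a disjunction is the conjunction of the negations.
Distribute ¬ across ∨, flipping it to ∧, and negate each literal.

(¬a) ∧ (¬s)


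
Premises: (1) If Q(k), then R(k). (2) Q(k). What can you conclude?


Modus ponens: from (P → Q) and P, infer Q.
P = 'Q(k)' is asserted, and P → Q holds, so Q follows.

R(k).


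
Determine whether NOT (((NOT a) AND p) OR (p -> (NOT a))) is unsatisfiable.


Truth table over {a, p}:
a | p | φ
---------
F | F | F
T | F | F
F | T | F
T | T | T
Satisfying assignment at row 4: a=T, p=T gives T.

No, it is not a contradiction.


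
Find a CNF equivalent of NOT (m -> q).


Step 1: Rewrite m → q as ¬m ∨ q.
Step 2: Negate: ¬(¬m ∨ q) = m ∧ ¬q (De Morgan + double negation).

m AND (NOT q)


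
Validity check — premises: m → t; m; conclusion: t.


This matches the form of modus ponens: the conclusion follows in every model of the premises.

Valid.


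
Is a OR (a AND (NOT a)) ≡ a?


Compare truth tables:
a | φ | ψ
---------
F | F | F
T | T | T
The columns φ and ψ agree on every row.

Yes, they are logically equivalent.


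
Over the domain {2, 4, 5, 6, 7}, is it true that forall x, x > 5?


Evaluate the predicate on each element: 2:False, 4:False, 5:False, 6:True, 7:True.
Counterexample x = 2 fails the predicate.

False


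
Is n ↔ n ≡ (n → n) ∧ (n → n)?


Compare truth tables:
n | φ | ψ
---------
F | T | T
T | T | T
The columns φ and ψ agree on every row.

Yes, they are logically equivalent.


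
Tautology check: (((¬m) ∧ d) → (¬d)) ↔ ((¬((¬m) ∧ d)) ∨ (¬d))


Build the truth table over {d, m}:
d | m | φ
---------
F | F | T
T | F | T
F | T | T
T | T | T
Every row evaluates to true.

Yes, it is a tautology.


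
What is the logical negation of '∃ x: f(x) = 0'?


¬(∀ x: φ) = ∃ x: ¬φ, and ¬(∃ x: φ) = ∀ x: ¬φ.
Apply to the existential statement.

∀ x: ¬(f(x) = 0)


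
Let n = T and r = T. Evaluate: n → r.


Implication is false only when antecedent is true and consequent is false.
Substitute: n=T, r=T.
T → T evaluates to T.

T


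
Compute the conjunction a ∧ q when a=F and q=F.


Conjunction is true only when both operands are true.
Substitute: a=F, q=F.
F ∧ F evaluates to F.

F


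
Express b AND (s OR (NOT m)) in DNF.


Step 1: Distribute ∧ over ∨: b ∧ (s ∨ (¬m)) = (b ∧ s) ∨ (b ∧ (¬m)).

(b AND s) OR (b AND (NOT m))


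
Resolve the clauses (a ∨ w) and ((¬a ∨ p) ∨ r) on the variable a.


The clauses contain complementary literals a and ¬a.
Resolution eliminates this pair and disjoins the remaining literals (merging duplicates).

((w ∨ r) ∨ p)


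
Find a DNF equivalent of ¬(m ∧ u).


Step 1: Apply De Morgan: ¬(m ∧ u) = ¬m ∨ ¬u.

(¬m) ∨ (¬u)


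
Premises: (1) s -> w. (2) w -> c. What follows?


Hypothetical syllogism: from (P → Q) and (Q → R), infer (P → R).
Chain the two implications through the shared middle term 'w'.

s -> c


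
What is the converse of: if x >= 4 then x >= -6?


The converse of (P → Q) is (Q → P). It is not in general equivalent to the original.
Here P = 'x >= 4' and Q = 'x >= -6'.

If x >= -6, then x >= 4.


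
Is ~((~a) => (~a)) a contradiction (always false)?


Truth table over {a}:
a | φ
-----
False | False
True | False
Every row is false.

Yes, it is a contradiction.


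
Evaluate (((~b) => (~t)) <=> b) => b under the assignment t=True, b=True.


Substitute t=True, b=True:
~b = False
~t = False
(~b) => (~t) = False => False = True
((~b) => (~t)) <=> b = True <=> True = True
(((~b) => (~t)) <=> b) => b = True => True = True

True


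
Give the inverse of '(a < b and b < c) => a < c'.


The inverse of (P → Q) is (¬P → ¬Q). It is equivalent to the converse, not to the original.
Here P = '(a < b and b < c)' and Q = 'a < c'.

If not ((a < b and b < c)), then not (a < c).


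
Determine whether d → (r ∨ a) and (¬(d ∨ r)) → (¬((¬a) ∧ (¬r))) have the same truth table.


Compare truth tables:
a | d | r | φ | ψ
-----------------
F | F | F | T | F
T | F | F | T | T
F | T | F | F | T
T | T | F | T | T
F | F | T | T | T
T | F | T | T | T
F | T | T | T | T
T | T | T | T | T
They differ at row 1 (a=F, d=F, r=F): φ=T but ψ=F.

No, they are not logically equivalent.


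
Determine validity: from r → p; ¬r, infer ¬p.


This is denying the antecedent (fallacy). There exist truth assignments where the premises are all true but the conclusion is false.

Invalid.


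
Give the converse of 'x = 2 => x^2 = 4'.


The converse of (P → Q) is (Q → P). It is not in general equivalent to the original.
Here P = 'x = 2' and Q = 'x^2 = 4'.

If x^2 = 4, then x = 2.


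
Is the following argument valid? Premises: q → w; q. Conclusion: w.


This matches the form of modus ponens: the conclusion follows in every model of the premises.

Valid.


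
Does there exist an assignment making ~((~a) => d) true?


Search for a satisfying assignment over {a, d}.
Try a=False, d=False: the formula evaluates to True.
A satisfying assignment exists.

Satisfiable.


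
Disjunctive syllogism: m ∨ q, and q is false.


Disjunctive syllogism: from (P ∨ Q) and ¬P, infer Q.
One disjunct, 'q', is ruled out; the other must hold.

m


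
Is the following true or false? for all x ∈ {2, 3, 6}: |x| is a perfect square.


Evaluate the predicate on each element: 2:F, 3:F, 6:F.
Counterexample x = 2 fails the predicate.

F


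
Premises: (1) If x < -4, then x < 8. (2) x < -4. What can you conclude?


Modus ponens: from (P → Q) and P, infer Q.
P = 'x < -4' is asserted, and P → Q holds, so Q follows.

x < 8.


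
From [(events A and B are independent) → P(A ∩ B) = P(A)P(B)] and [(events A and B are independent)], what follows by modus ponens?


Modus ponens: from (P → Q) and P, infer Q.
P = '(events A and B are independent)' is asserted, and P → Q holds, so Q follows.

P(A ∩ B) = P(A)P(B).


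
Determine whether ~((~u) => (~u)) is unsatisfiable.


Truth table over {u}:
u | φ
-----
False | False
True | False
Every row is false.

Yes, it is a contradiction.


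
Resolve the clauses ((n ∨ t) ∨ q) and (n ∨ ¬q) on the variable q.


The clauses contain complementary literals q and ¬q.
Resolution eliminates this pair and disjoins the remaining literals (merging duplicates).

(t ∨ n)


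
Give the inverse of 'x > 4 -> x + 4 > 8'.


The inverse of (P → Q) is (¬P → ¬Q). It is equivalent to the converse, not to the original.
Here P = 'x > 4' and Q = 'x + 4 > 8'.

If not (x > 4), then not (x + 4 > 8).


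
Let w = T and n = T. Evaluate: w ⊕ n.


Exclusive or is true when exactly one operand is true.
Substitute: w=T, n=T.
T ⊕ T evaluates to F.

F


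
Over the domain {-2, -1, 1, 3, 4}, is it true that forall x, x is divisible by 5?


Evaluate the predicate on each element: -2:False, -1:False, 1:False, 3:False, 4:False.
Counterexample x = -2 fails the predicate.

False


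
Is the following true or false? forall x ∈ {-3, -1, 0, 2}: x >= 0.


Evaluate the predicate on each element: -3:False, -1:False, 0:True, 2:True.
Counterexample x = -3 fails the predicate.

False


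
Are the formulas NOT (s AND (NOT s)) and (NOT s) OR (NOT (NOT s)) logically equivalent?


Compare truth tables:
s | φ | ψ
---------
F | T | T
T | T | T
The columns φ and ψ agree on every row.

Yes, they are logically equivalent.


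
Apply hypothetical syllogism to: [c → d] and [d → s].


Hypothetical syllogism: from (P → Q) and (Q → R), infer (P → R).
Chain the two implications through the shared middle term 'd'.

c → s


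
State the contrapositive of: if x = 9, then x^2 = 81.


The contrapositive of (P → Q) is (¬Q → ¬P); it is logically equivalent to the original.
Here P = 'x = 9' and Q = 'x^2 = 81'.

If not (x^2 = 81), then not (x = 9).


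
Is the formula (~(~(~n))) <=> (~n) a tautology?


Build the truth table over {n}:
n | φ
-----
False | True
True | True
Every row evaluates to true.

Yes, it is a tautology.


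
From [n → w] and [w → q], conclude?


Hypothetical syllogism: from (P → Q) and (Q → R), infer (P → R).
Chain the two implications through the shared middle term 'w'.

n → q


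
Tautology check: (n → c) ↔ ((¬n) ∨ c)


Build the truth table over {c, n}:
c | n | φ
---------
F | F | T
T | F | T
F | T | T
T | T | T
Every row evaluates to true.

Yes, it is a tautology.


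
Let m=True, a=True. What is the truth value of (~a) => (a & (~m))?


Substitute m=True, a=True:
~a = False
~m = False
a & (~m) = True & False = False
(~a) => (a & (~m)) = False => False = True

True


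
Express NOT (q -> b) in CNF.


Step 1: Rewrite q → b as ¬q ∨ b.
Step 2: Negate: ¬(¬q ∨ b) = q ∧ ¬b (De Morgan + double negation).

q AND (NOT b)


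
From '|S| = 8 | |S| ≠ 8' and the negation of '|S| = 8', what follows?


Disjunctive syllogism: from (P ∨ Q) and ¬P, infer Q.
One disjunct, '|S| = 8', is ruled out; the other must hold.

|S| ≠ 8


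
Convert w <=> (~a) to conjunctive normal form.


Step 1: Rewrite w ↔ (¬a) as (w → (¬a)) ∧ ((¬a) → w).
Step 2: Rewrite each implication as a disjunction.
Step 3: Eliminate any double negations (¬¬X = X).

((~w) | (~a)) & (a | w)


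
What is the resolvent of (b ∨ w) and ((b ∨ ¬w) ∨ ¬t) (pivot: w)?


The clauses contain complementary literals w and ¬w.
Resolution eliminates this pair and disjoins the remaining literals (merging duplicates).

(b ∨ ¬t)


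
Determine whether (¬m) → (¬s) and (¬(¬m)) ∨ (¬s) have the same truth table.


Compare truth tables:
m | s | φ | ψ
-------------
F | F | T | T
T | F | T | T
F | T | F | F
T | T | T | T
The columns φ and ψ agree on every row.

Yes, they are logically equivalent.


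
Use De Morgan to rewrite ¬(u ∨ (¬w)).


De Morgan: the negation of a disjunction is the conjunction of the negations.
Distribute ¬ across ∨, flipping it to ∧, and negate each literal.

(¬u) ∧ w


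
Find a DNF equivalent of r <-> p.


Step 1: r ↔ p is true exactly when both agree: (r ∧ p) ∨ (¬r ∧ ¬p).

(r AND p) OR ((NOT r) AND (NOT p))


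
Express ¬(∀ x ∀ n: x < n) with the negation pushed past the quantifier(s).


Negation flips each quantifier (∀↔∃) and negates the inner predicate.
¬(∀ x ∀ n: φ) = ∃ x ∃ n: ¬φ.

∃ x ∃ n: ¬(x < n)


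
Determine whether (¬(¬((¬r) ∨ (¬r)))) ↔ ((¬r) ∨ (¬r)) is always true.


Build the truth table over {r}:
r | φ
-----
F | T
T | T
Every row evaluates to true.

Yes, it is a tautology.


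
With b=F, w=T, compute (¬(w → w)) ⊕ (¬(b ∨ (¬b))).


Substitute b=F, w=T:
w → w = T → T = T
¬(w → w) = F
¬b = T
b ∨ (¬b) = F ∨ T = T
¬(b ∨ (¬b)) = F
(¬(w → w)) ⊕ (¬(b ∨ (¬b))) = F ⊕ F = F

F


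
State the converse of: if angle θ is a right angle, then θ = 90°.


The converse of (P → Q) is (Q → P). It is not in general equivalent to the original.
Here P = 'angle θ is a right angle' and Q = 'θ = 90°'.

If θ = 90°, then angle θ is a right angle.


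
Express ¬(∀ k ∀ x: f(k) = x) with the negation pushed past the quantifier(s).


Negation flips each quantifier (∀↔∃) and negates the inner predicate.
¬(∀ k ∀ x: φ) = ∃ k ∃ x: ¬φ.

∃ k ∃ x: ¬(f(k) = x)


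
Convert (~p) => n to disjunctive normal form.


Step 1: Rewrite (¬p) → n as ¬(¬p) ∨ n.
Step 2: Eliminate any double negations (¬¬X = X).

p | n


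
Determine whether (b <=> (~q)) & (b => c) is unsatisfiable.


Truth table over {b, c, q}:
b | c | q | φ
-------------
False | False | False | False
True | False | False | False
False | True | False | False
True | True | False | True
False | False | True | True
True | False | True | False
False | True | True | True
True | True | True | False
Satisfying assignment at row 4: b=True, c=True, q=False gives True.

No, it is not a contradiction.


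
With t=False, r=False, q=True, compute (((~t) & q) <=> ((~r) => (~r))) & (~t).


Substitute t=False, r=False, q=True:
~t = True
(~t) & q = True & True = True
~r = True
~r = True
(~r) => (~r) = True => True = True
((~t) & q) <=> ((~r) => (~r)) = True <=> True = True
~t = True
(((~t) & q) <=> ((~r) => (~r))) & (~t) = True & True = True

True


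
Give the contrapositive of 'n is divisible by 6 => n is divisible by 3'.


The contrapositive of (P → Q) is (¬Q → ¬P); it is logically equivalent to the original.
Here P = 'n is divisible by 6' and Q = 'n is divisible by 3'.

If not (n is divisible by 3), then not (n is divisible by 6).


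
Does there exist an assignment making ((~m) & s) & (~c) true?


Search for a satisfying assignment over {c, m, s}.
Try c=False, m=False, s=True: the formula evaluates to True.
A satisfying assignment exists.

Satisfiable.


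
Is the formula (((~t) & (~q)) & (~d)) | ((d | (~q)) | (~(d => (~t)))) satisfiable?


Search for a satisfying assignment over {d, q, t}.
Try d=False, q=False, t=False: the formula evaluates to True.
A satisfying assignment exists.

Satisfiable.


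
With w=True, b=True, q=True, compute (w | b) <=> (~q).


Substitute w=True, b=True, q=True:
w | b = True | True = True
~q = False
(w | b) <=> (~q) = True <=> False = False

False


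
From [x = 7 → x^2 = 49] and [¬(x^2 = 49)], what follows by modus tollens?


Modus tollens: from (P → Q) and ¬Q, infer ¬P.
Q = 'x^2 = 49' is denied; since P → Q, P must also fail.

Not (x = 7).


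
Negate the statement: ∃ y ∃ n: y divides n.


Negation flips each quantifier (∀↔∃) and negates the inner predicate.
¬(∃ y ∃ n: φ) = ∀ y ∀ n: ¬φ.

∀ y ∀ n: ¬(y divides n)


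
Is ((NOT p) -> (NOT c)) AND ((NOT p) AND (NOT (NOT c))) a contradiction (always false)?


Truth table over {c, p}:
c | p | φ
---------
F | F | F
T | F | F
F | T | F
T | T | F
Every row is false.

Yes, it is a contradiction.


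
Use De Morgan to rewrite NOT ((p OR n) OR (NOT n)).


De Morgan: the negation of a disjunction is the conjunction of the negations.
Distribute NOT across OR, flipping it to AND, and negate each literal.

((NOT p) AND (NOT n)) AND n


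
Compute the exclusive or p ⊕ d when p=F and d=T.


Exclusive or is true when exactly one operand is true.
Substitute: p=F, d=T.
F ⊕ T evaluates to T.

T


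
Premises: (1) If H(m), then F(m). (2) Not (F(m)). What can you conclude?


Modus tollens: from (P → Q) and ¬Q, infer ¬P.
Q = 'F(m)' is denied; since P → Q, P must also fail.

Not (H(m)).


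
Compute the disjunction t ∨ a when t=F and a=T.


Disjunction is false only when both operands are false.
Substitute: t=F, a=T.
F ∨ T evaluates to T.

T


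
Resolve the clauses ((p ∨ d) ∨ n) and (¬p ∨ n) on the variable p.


The clauses contain complementary literals p and ¬p.
Resolution eliminates this pair and disjoins the remaining literals (merging duplicates).

(n ∨ d)


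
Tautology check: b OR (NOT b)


Build the truth table over {b}:
b | φ
-----
F | T
T | T
Every row evaluates to true.

Yes, it is a tautology.


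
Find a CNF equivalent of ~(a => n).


Step 1: Rewrite a → n as ¬a ∨ n.
Step 2: Negate: ¬(¬a ∨ n) = a ∧ ¬n (De Morgan + double negation).

a & (~n)


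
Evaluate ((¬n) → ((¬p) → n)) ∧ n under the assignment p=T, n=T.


Substitute p=T, n=T:
¬n = F
¬p = F
(¬p) → n = F → T = T
(¬n) → ((¬p) → n) = F → T = T
((¬n) → ((¬p) → n)) ∧ n = T ∧ T = T

T


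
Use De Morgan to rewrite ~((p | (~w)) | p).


De Morgan: the negation of a disjunction is the conjunction of the negations.
Distribute ~ across |, flipping it to &, and negate each literal.

((~p) & w) & (~p)


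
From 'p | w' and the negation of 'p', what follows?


Disjunctive syllogism: from (P ∨ Q) and ¬P, infer Q.
One disjunct, 'p', is ruled out; the other must hold.

w


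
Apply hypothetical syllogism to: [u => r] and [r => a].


Hypothetical syllogism: from (P → Q) and (Q → R), infer (P → R).
Chain the two implications through the shared middle term 'r'.

u => a


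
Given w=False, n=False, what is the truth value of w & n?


Conjunction is true only when both operands are true.
Substitute: w=False, n=False.
False & False evaluates to False.

False


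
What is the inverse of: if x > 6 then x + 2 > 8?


The inverse of (P → Q) is (¬P → ¬Q). It is equivalent to the converse, not to the original.
Here P = 'x > 6' and Q = 'x + 2 > 8'.

If not (x > 6), then not (x + 2 > 8).


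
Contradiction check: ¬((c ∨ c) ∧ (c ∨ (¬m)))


Truth table over {c, m}:
c | m | φ
---------
F | F | T
T | F | F
F | T | T
T | T | F
Satisfying assignment at row 1: c=F, m=F gives T.

No, it is not a contradiction.


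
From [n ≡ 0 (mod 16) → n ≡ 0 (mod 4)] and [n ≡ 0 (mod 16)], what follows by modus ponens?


Modus ponens: from (P → Q) and P, infer Q.
P = 'n ≡ 0 (mod 16)' is asserted, and P → Q holds, so Q follows.

n ≡ 0 (mod 4).


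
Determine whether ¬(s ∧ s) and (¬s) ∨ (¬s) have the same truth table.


Compare truth tables:
s | φ | ψ
---------
F | T | T
T | F | F
The columns φ and ψ agree on every row.

Yes, they are logically equivalent.


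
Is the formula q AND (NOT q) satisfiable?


Check all 2 assignments over {q}:
q | φ
-----
F | F
T | F
No assignment makes the formula true.

Unsatisfiable.


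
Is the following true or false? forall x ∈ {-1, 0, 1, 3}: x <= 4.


Evaluate the predicate on each element: -1:True, 0:True, 1:True, 3:True.
Every element satisfies the predicate.

True


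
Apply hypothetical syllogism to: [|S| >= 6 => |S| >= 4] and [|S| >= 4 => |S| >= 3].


Hypothetical syllogism: from (P → Q) and (Q → R), infer (P → R).
Chain the two implications through the shared middle term '|S| >= 4'.

|S| >= 6 => |S| >= 3


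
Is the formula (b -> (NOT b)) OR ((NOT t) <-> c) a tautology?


Build the truth table over {b, c, t}:
b | c | t | φ
-------------
F | F | F | T
T | F | F | F
F | T | F | T
T | T | F | T
F | F | T | T
T | F | T | T
F | T | T | T
T | T | T | F
Counterexample at row 2: with b=T, c=F, t=F, the formula is F.

No, it is not a tautology.


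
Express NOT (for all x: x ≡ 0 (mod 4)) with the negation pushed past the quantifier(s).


¬(for all x: φ) = there exists x: ¬φ, and ¬(there exists x: φ) = for all x: ¬φ.
Apply to the universal statement.

there exists x: NOT(x ≡ 0 (mod 4))


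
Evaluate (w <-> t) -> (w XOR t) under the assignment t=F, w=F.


Substitute t=F, w=F:
w <-> t = F <-> F = T
w XOR t = F XOR F = F
(w <-> t) -> (w XOR t) = T -> F = F

F


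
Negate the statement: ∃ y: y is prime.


¬(∀ x: φ) = ∃ x: ¬φ, and ¬(∃ x: φ) = ∀ x: ¬φ.
Apply to the existential statement.

∀ y: ¬(y is prime)


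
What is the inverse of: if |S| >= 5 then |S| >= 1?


The inverse of (P → Q) is (¬P → ¬Q). It is equivalent to the converse, not to the original.
Here P = '|S| >= 5' and Q = '|S| >= 1'.

If not (|S| >= 5), then not (|S| >= 1).


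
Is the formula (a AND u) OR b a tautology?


Build the truth table over {a, b, u}:
a | b | u | φ
-------------
F | F | F | F
T | F | F | F
F | T | F | T
T | T | F | T
F | F | T | F
T | F | T | T
F | T | T | T
T | T | T | T
Counterexample at row 1: with a=F, b=F, u=F, the formula is F.

No, it is not a tautology.


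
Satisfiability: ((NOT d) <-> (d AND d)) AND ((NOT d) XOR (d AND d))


Check all 2 assignments over {d}:
d | φ
-----
F | F
T | F
No assignment makes the formula true.

Unsatisfiable.


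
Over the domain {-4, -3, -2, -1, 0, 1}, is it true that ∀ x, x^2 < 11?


Evaluate the predicate on each element: -4:F, -3:T, -2:T, -1:T, 0:T, 1:T.
Counterexample x = -4 fails the predicate.

F


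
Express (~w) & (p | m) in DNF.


Step 1: Distribute ∧ over ∨: (¬w) ∧ (p ∨ m) = ((¬w) ∧ p) ∨ ((¬w) ∧ m).

((~w) & p) | ((~w) & m)


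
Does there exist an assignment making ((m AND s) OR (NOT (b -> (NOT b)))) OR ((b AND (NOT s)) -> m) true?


Search for a satisfying assignment over {b, m, s}.
Try b=F, m=F, s=F: the formula evaluates to T.
A satisfying assignment exists.

Satisfiable.


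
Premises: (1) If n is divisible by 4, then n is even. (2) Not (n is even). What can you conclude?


Modus tollens: from (P → Q) and ¬Q, infer ¬P.
Q = 'n is even' is denied; since P → Q, P must also fail.

Not (n is divisible by 4).


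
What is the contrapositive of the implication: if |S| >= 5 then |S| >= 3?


The contrapositive of (P → Q) is (¬Q → ¬P); it is logically equivalent to the original.
Here P = '|S| >= 5' and Q = '|S| >= 3'.

If not (|S| >= 3), then not (|S| >= 5).


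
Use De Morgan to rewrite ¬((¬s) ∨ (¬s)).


De Morgan: the negation of a disjunction is the conjunction of the negations.
Distribute ¬ across ∨, flipping it to ∧, and negate each literal.

s ∧ s


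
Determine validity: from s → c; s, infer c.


This matches the form of modus ponens: the conclusion follows in every model of the premises.

Valid.


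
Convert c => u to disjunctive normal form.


Step 1: Rewrite c → u as ¬c ∨ u.

(~c) | u


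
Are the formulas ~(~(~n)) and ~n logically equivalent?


Compare truth tables:
n | φ | ψ
---------
False | True | True
True | False | False
The columns φ and ψ agree on every row.

Yes, they are logically equivalent.


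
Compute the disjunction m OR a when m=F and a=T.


Disjunction is false only when both operands are false.
Substitute: m=F, a=T.
F OR T evaluates to T.

T


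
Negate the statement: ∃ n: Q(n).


¬(∀ x: φ) = ∃ x: ¬φ, and ¬(∃ x: φ) = ∀ x: ¬φ.
Apply to the existential statement.

∀ n: ¬(Q(n))


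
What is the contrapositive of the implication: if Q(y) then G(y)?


The contrapositive of (P → Q) is (¬Q → ¬P); it is logically equivalent to the original.
Here P = 'Q(y)' and Q = 'G(y)'.

If not (G(y)), then not (Q(y)).


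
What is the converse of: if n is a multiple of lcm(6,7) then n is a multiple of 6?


The converse of (P → Q) is (Q → P). It is not in general equivalent to the original.
Here P = 'n is a multiple of lcm(6,7)' and Q = 'n is a multiple of 6'.

If n is a multiple of 6, then n is a multiple of lcm(6,7).


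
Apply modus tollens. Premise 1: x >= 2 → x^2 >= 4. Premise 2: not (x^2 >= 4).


Modus tollens: from (P → Q) and ¬Q, infer ¬P.
Q = 'x^2 >= 4' is denied; since P → Q, P must also fail.

Not (x >= 2).


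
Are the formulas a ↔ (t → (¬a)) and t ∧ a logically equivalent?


Compare truth tables:
a | t | φ | ψ
-------------
F | F | F | F
T | F | T | F
F | T | F | F
T | T | F | T
They differ at row 2 (a=T, t=F): φ=T but ψ=F.

No, they are not logically equivalent.


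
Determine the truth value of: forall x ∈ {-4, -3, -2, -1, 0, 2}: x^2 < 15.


Evaluate the predicate on each element: -4:False, -3:True, -2:True, -1:True, 0:True, 2:True.
Counterexample x = -4 fails the predicate.

False


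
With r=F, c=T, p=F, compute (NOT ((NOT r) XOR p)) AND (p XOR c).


Substitute r=F, c=T, p=F:
NOT r = T
(NOT r) XOR p = T XOR F = T
NOT ((NOT r) XOR p) = F
p XOR c = F XOR T = T
(NOT ((NOT r) XOR p)) AND (p XOR c) = F AND T = F

F


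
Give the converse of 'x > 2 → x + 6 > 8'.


The converse of (P → Q) is (Q → P). It is not in general equivalent to the original.
Here P = 'x > 2' and Q = 'x + 6 > 8'.

If x + 6 > 8, then x > 2.


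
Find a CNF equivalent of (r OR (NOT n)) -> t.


Step 1: Rewrite as ¬(r ∨ (¬n)) ∨ t = (¬r ∧ ¬(¬n)) ∨ t.
Step 2: Distribute ∨ over ∧.
Step 3: Eliminate any double negations (¬¬X = X).

((NOT r) OR t) AND (n OR t)


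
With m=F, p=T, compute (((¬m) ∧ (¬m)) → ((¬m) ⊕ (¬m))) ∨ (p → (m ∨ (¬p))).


Substitute m=F, p=T:
… (earlier sub-steps elided)
¬m = T
(¬m) ∧ (¬m) = T ∧ T = T
¬m = T
¬m = T
(¬m) ⊕ (¬m) = T ⊕ T = F
((¬m) ∧ (¬m)) → ((¬m) ⊕ (¬m)) = T → F = F
¬p = F
m ∨ (¬p) = F ∨ F = F
p → (m ∨ (¬p)) = T → F = F
(((¬m) ∧ (¬m)) → ((¬m) ⊕ (¬m))) ∨ (p → (m ∨ (¬p))) = F ∨ F = F

F


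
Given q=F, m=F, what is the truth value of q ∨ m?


Disjunction is false only when both operands are false.
Substitute: q=F, m=F.
F ∨ F evaluates to F.

F


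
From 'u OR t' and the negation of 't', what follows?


Disjunctive syllogism: from (P ∨ Q) and ¬P, infer Q.
One disjunct, 't', is ruled out; the other must hold.

u


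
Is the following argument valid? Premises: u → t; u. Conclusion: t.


This matches the form of modus ponens: the conclusion follows in every model of the premises.

Valid.


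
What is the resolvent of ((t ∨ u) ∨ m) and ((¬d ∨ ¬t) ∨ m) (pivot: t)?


The clauses contain complementary literals t and ¬t.
Resolution eliminates this pair and disjoins the remaining literals (merging duplicates).

((u ∨ m) ∨ ¬d)


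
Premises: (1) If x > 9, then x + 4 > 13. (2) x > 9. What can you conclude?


Modus ponens: from (P → Q) and P, infer Q.
P = 'x > 9' is asserted, and P → Q holds, so Q follows.

x + 4 > 13.


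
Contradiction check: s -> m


Truth table over {m, s}:
m | s | φ
---------
F | F | T
T | F | T
F | T | F
T | T | T
Satisfying assignment at row 1: m=F, s=F gives T.

No, it is not a contradiction.


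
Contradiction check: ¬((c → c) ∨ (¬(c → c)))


Truth table over {c}:
c | φ
-----
F | F
T | F
Every row is false.

Yes, it is a contradiction.


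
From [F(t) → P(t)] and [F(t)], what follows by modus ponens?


Modus ponens: from (P → Q) and P, infer Q.
P = 'F(t)' is asserted, and P → Q holds, so Q follows.

P(t).


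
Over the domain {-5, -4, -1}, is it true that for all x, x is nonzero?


Evaluate the predicate on each element: -5:T, -4:T, -1:T.
Every element satisfies the predicate.

T


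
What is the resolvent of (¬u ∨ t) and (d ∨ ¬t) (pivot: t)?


The clauses contain complementary literals t and ¬t.
Resolution eliminates this pair and disjoins the remaining literals (merging duplicates).

(¬u ∨ d)


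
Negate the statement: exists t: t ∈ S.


¬(forall x: φ) = exists x: ¬φ, and ¬(exists x: φ) = forall x: ¬φ.
Apply to the existential statement.

forall t: ~(t ∈ S)


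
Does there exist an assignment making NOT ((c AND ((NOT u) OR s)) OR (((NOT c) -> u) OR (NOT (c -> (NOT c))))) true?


Search for a satisfying assignment over {c, s, u}.
Try c=F, s=F, u=F: the formula evaluates to T.
A satisfying assignment exists.

Satisfiable.


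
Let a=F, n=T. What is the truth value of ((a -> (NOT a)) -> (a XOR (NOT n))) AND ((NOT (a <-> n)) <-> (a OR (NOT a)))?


Substitute a=F, n=T:
… (earlier sub-steps elided)
a -> (NOT a) = F -> T = T
NOT n = F
a XOR (NOT n) = F XOR F = F
(a -> (NOT a)) -> (a XOR (NOT n)) = T -> F = F
a <-> n = F <-> T = F
NOT (a <-> n) = T
NOT a = T
a OR (NOT a) = F OR T = T
(NOT (a <-> n)) <-> (a OR (NOT a)) = T <-> T = T
((a -> (NOT a)) -> (a XOR (NOT n))) AND ((NOT (a <-> n)) <-> (a OR (NOT a))) = F AND T = F

F


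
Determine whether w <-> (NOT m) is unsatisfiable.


Truth table over {m, w}:
m | w | φ
---------
F | F | F
T | F | T
F | T | T
T | T | F
Satisfying assignment at row 2: m=T, w=F gives T.

No, it is not a contradiction.


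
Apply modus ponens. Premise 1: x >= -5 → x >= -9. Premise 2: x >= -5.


Modus ponens: from (P → Q) and P, infer Q.
P = 'x >= -5' is asserted, and P → Q holds, so Q follows.

x >= -9.


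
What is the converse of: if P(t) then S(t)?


The converse of (P → Q) is (Q → P). It is not in general equivalent to the original.
Here P = 'P(t)' and Q = 'S(t)'.

If S(t), then P(t).


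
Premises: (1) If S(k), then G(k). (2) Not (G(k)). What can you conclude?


Modus tollens: from (P → Q) and ¬Q, infer ¬P.
Q = 'G(k)' is denied; since P → Q, P must also fail.

Not (S(k)).


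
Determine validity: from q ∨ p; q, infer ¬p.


This is affirming a disjunct (fallacy). There exist truth assignments where the premises are all true but the conclusion is false.

Invalid.


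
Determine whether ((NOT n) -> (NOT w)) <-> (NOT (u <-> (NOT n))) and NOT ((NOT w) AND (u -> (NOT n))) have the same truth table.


Compare truth tables:
n | u | w | φ | ψ
-----------------
F | F | F | T | F
T | F | F | F | F
F | T | F | F | F
T | T | F | T | T
F | F | T | F | T
T | F | T | F | T
F | T | T | T | T
T | T | T | T | T
They differ at row 1 (n=F, u=F, w=F): φ=T but ψ=F.

No, they are not logically equivalent.


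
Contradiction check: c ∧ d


Truth table over {c, d}:
c | d | φ
---------
F | F | F
T | F | F
F | T | F
T | T | T
Satisfying assignment at row 4: c=T, d=T gives T.

No, it is not a contradiction.


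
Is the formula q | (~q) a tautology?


Build the truth table over {q}:
q | φ
-----
False | True
True | True
Every row evaluates to true.

Yes, it is a tautology.


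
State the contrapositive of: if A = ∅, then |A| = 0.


The contrapositive of (P → Q) is (¬Q → ¬P); it is logically equivalent to the original.
Here P = 'A = ∅' and Q = '|A| = 0'.

If not (|A| = 0), then not (A = ∅).


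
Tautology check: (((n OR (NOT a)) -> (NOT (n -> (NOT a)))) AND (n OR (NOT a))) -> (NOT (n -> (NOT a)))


Build the truth table over {a, n}:
a | n | φ
---------
F | F | T
T | F | T
F | T | T
T | T | T
Every row evaluates to true.

Yes, it is a tautology.


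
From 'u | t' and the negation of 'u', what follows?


Disjunctive syllogism: from (P ∨ Q) and ¬P, infer Q.
One disjunct, 'u', is ruled out; the other must hold.

t


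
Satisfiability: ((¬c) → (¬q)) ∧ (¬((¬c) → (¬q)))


Check all 4 assignments over {c, q}:
c | q | φ
---------
F | F | F
T | F | F
F | T | F
T | T | F
No assignment makes the formula true.

Unsatisfiable.


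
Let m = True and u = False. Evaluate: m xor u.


Exclusive or is true when exactly one operand is true.
Substitute: m=True, u=False.
True xor False evaluates to True.

True


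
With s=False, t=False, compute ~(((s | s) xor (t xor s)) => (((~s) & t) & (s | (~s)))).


Substitute s=False, t=False:
s | s = False | False = False
t xor s = False xor False = False
(s | s) xor (t xor s) = False xor False = False
~s = True
(~s) & t = True & False = False
~s = True
s | (~s) = False | True = True
((~s) & t) & (s | (~s)) = False & True = False
((s | s) xor (t xor s)) => (((~s) & t) & (s | (~s))) = False => False = True
~(((s | s) xor (t xor s)) => (((~s) & t) & (s | (~s)))) = False

False


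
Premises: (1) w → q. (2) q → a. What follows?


Hypothetical syllogism: from (P → Q) and (Q → R), infer (P → R).
Chain the two implications through the shared middle term 'q'.

w → a


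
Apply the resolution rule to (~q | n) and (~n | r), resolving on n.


The clauses contain complementary literals n and ~n.
Resolution eliminates this pair and disjoins the remaining literals (merging duplicates).

(~q | r)


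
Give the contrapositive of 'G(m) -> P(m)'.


The contrapositive of (P → Q) is (¬Q → ¬P); it is logically equivalent to the original.
Here P = 'G(m)' and Q = 'P(m)'.

If not (P(m)), then not (G(m)).


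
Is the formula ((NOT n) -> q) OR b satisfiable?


Search for a satisfying assignment over {b, n, q}.
Try b=T, n=F, q=F: the formula evaluates to T.
A satisfying assignment exists.

Satisfiable.


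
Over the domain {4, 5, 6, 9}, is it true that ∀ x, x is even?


Evaluate the predicate on each element: 4:T, 5:F, 6:T, 9:F.
Counterexample x = 5 fails the predicate.

F


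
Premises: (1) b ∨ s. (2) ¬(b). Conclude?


Disjunctive syllogism: from (P ∨ Q) and ¬P, infer Q.
One disjunct, 'b', is ruled out; the other must hold.

s


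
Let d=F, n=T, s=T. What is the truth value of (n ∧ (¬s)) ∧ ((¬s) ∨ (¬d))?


Substitute d=F, n=T, s=T:
¬s = F
n ∧ (¬s) = T ∧ F = F
¬s = F
¬d = T
(¬s) ∨ (¬d) = F ∨ T = T
(n ∧ (¬s)) ∧ ((¬s) ∨ (¬d)) = F ∧ T = F

F


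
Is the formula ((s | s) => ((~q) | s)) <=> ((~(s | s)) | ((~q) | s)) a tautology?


Build the truth table over {q, s}:
q | s | φ
---------
False | False | True
True | False | True
False | True | True
True | True | True
Every row evaluates to true.

Yes, it is a tautology.


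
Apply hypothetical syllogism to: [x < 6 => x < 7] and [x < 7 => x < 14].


Hypothetical syllogism: from (P → Q) and (Q → R), infer (P → R).
Chain the two implications through the shared middle term 'x < 7'.

x < 6 => x < 14


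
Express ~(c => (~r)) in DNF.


Step 1: Rewrite implication then negate: ¬(¬c ∨ (¬r)) = c ∧ ¬(¬r).
Step 2: Eliminate any double negations (¬¬X = X).

c & r


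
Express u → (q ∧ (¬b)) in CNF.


Step 1: Rewrite u → (q ∧ (¬b)) as ¬u ∨ (q ∧ (¬b)).
Step 2: Distribute ∨ over ∧.

((¬u) ∨ q) ∧ ((¬u) ∨ (¬b))


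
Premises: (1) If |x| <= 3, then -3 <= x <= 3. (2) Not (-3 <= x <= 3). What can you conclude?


Modus tollens: from (P → Q) and ¬Q, infer ¬P.
Q = '-3 <= x <= 3' is denied; since P → Q, P must also fail.

Not (|x| <= 3).


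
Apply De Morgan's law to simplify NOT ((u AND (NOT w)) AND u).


De Morgan: the negation of a conjunction is the disjunction of the negations.
Distribute NOT across AND, flipping it to OR, and negate each literal.

((NOT u) OR w) OR (NOT u)


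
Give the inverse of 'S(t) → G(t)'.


The inverse of (P → Q) is (¬P → ¬Q). It is equivalent to the converse, not to the original.
Here P = 'S(t)' and Q = 'G(t)'.

If not (S(t)), then not (G(t)).


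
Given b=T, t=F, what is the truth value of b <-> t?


Biconditional is true when both operands have the same truth value.
Substitute: b=T, t=F.
T <-> F evaluates to F.

F


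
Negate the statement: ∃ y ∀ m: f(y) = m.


Negation flips each quantifier (∀↔∃) and negates the inner predicate.
¬(∃ y ∀ m: φ) = ∀ y ∃ m: ¬φ.

∀ y ∃ m: ¬(f(y) = m)


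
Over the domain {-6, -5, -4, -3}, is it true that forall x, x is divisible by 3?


Evaluate the predicate on each element: -6:True, -5:False, -4:False, -3:True.
Counterexample x = -5 fails the predicate.

False


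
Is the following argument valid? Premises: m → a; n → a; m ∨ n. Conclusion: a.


This matches the form of proof by cases: the conclusion follows in every model of the premises.

Valid.


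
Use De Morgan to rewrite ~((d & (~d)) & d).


De Morgan: the negation of a conjunction is the disjunction of the negations.
Distribute ~ across &, flipping it to |, and negate each literal.

((~d) | d) | (~d)


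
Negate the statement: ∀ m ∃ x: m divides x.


Negation flips each quantifier (∀↔∃) and negates the inner predicate.
¬(∀ m ∃ x: φ) = ∃ m ∀ x: ¬φ.

∃ m ∀ x: ¬(m divides x)


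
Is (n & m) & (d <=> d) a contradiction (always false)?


Truth table over {d, m, n}:
d | m | n | φ
-------------
False | False | False | False
True | False | False | False
False | True | False | False
True | True | False | False
False | False | True | False
True | False | True | False
False | True | True | True
True | True | True | True
Satisfying assignment at row 7: d=False, m=True, n=True gives True.

No, it is not a contradiction.


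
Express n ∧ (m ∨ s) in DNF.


Step 1: Distribute ∧ over ∨: n ∧ (m ∨ s) = (n ∧ m) ∨ (n ∧ s).

(n ∧ m) ∨ (n ∧ s)


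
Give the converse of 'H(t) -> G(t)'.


The converse of (P → Q) is (Q → P). It is not in general equivalent to the original.
Here P = 'H(t)' and Q = 'G(t)'.

If G(t), then H(t).
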